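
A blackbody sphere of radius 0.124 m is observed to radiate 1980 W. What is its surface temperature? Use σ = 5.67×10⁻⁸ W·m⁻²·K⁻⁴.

A = 4πr² = 4π × (0.124)² = 0.193 m².
From P = σAT⁴, T = (P / σA)^(1/4) = (1980 / (5.67×10⁻⁸ × 0.193))^(1/4).
T = (1.81×10^11)^(1/4) = 652 K.

T ≈ 652 K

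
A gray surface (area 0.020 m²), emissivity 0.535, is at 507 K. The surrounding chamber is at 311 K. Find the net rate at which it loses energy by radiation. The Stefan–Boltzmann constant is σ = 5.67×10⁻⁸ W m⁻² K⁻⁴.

Q ≈ 34.4 W

Q = εσA(T⁴ − T_s⁴). T⁴ − T_s⁴ = (507)⁴ − (311)⁴ = 6.61×10^10 − 9.35×10^9 = 5.67×10^10 K⁴.
Q = 0.535 × 5.67×10⁻⁸ × 0.0200 × 5.67×10^10 = 34.4 W.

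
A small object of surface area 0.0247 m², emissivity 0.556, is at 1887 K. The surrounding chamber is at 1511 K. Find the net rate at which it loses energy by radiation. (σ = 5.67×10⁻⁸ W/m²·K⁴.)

Q = εσA(T⁴ − T_s⁴). T⁴ − T_s⁴ = (1887)⁴ − (1511)⁴ = 1.27×10^13 − 5.21×10^12 = 7.47×10^12 K⁴.
Q = 0.556 × 5.67×10⁻⁸ × 0.0247 × 7.47×10^12 = 5810 W.

Q ≈ 5810 W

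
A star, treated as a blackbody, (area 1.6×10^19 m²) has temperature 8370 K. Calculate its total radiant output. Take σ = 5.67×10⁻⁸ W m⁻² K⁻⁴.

P = σAT⁴ = 5.67×10⁻⁸ × 1.60×10^19 × (8370)⁴ = 5.67×10⁻⁸ × 1.60×10^19 × 4.91×10^15.
P = 4.45×10^27 W.

P ≈ 4.45×10^27 W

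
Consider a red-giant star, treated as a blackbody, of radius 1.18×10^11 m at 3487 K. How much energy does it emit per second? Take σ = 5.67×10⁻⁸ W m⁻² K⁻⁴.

A = 4πr² = 4π × (1.18×10^11)² = 1.75×10^23 m².
P = σAT⁴ = 5.67×10⁻⁸ × 1.75×10^23 × (3487)⁴ = 5.67×10⁻⁸ × 1.75×10^23 × 1.48×10^14.
P = 1.47×10^30 W.

P ≈ 1.47×10^30 W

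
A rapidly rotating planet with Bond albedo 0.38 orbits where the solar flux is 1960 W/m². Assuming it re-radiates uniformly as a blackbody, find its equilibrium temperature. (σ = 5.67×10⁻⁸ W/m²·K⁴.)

Power absorbed = (1−a)S·πR²; power emitted = 4πR²σT⁴. Equating and cancelling πR²:
T = ((1−a)S / 4σ)^(1/4) = (1220 / (4 × 5.67×10⁻⁸))^(1/4) = (5.36×10^9)^(1/4).
T = 271 K.

T ≈ 271 K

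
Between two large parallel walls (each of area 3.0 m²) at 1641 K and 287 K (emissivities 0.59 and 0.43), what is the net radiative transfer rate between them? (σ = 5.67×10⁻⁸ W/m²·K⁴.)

For two large parallel gray plates, q = σ(T₁⁴ − T₂⁴) / (1/ε₁ + 1/ε₂ − 1).
1/ε₁ + 1/ε₂ − 1 = 1/0.59 + 1/0.43 − 1 = 3.020.
T₁⁴ − T₂⁴ = 7.25×10^12 − 6.78×10^9 = 7.24×10^12 K⁴.
q = 5.67×10⁻⁸ × 7.24×10^12 / 3.020 = 1.36×10^5 W/m².
Q = q·A = 1.36×10^5 × 3.0 = 4.08×10^5 W.

Q ≈ 4.08×10^5 W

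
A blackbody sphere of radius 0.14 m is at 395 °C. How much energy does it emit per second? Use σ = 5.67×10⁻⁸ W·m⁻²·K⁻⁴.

P ≈ 2780 W

A = 4πr² = 4π × (0.14)² = 0.246 m².
395 °C = 668 K.
P = σAT⁴ = 5.67×10⁻⁸ × 0.246 × (668)⁴ = 5.67×10⁻⁸ × 0.246 × 1.99×10^11.
P = 2780 W.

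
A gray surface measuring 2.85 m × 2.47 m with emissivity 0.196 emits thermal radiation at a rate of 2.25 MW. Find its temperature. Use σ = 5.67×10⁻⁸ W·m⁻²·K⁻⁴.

T ≈ 2320 K

A = 2.85 × 2.47 = 7.04 m².
From P = εσAT⁴, T = (P / εσA)^(1/4) = (2.25×10^6 / (0.196 × 5.67×10⁻⁸ × 7.04))^(1/4).
T = (2.88×10^13)^(1/4) = 2320 K.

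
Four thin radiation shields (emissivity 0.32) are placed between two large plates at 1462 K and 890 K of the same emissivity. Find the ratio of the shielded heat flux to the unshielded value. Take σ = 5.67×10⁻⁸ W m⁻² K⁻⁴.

With N identical shields there are N+1 = 5 gaps in series, each with the same radiative resistance, so the flux falls to 1/(N+1) of its unshielded value.

ratio ≈ 0.200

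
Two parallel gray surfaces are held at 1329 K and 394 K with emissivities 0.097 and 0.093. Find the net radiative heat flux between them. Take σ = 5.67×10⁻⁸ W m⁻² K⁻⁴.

q ≈ 8750 W/m²

For two large parallel gray plates, q = σ(T₁⁴ − T₂⁴) / (1/ε₁ + 1/ε₂ − 1).
1/ε₁ + 1/ε₂ − 1 = 1/0.097 + 1/0.093 − 1 = 20.06.
T₁⁴ − T₂⁴ = 3.12×10^12 − 2.41×10^10 = 3.10×10^12 K⁴.
q = 5.67×10⁻⁸ × 3.10×10^12 / 20.06 = 8750 W/m².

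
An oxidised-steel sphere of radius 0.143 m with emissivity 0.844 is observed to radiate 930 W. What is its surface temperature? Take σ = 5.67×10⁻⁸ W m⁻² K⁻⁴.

T ≈ 524 K

A = 4πr² = 4π × (0.143)² = 0.257 m².
From P = εσAT⁴, T = (P / εσA)^(1/4) = (930 / (0.844 × 5.67×10⁻⁸ × 0.257))^(1/4).
T = (7.56×10^10)^(1/4) = 524 K.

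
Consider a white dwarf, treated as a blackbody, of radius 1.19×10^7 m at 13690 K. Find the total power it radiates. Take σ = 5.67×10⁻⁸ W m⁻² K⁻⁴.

A = 4πr² = 4π × (1.19×10^7)² = 1.78×10^15 m².
P = σAT⁴ = 5.67×10⁻⁸ × 1.78×10^15 × (13690)⁴ = 5.67×10⁻⁸ × 1.78×10^15 × 3.51×10^16.
P = 3.54×10^24 W.

P ≈ 3.54×10^24 W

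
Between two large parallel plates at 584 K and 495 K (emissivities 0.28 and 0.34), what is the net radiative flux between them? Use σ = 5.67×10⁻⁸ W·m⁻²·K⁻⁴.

q ≈ 579 W/m²

For two large parallel gray plates, q = σ(T₁⁴ − T₂⁴) / (1/ε₁ + 1/ε₂ − 1).
1/ε₁ + 1/ε₂ − 1 = 1/0.28 + 1/0.34 − 1 = 5.513.
T₁⁴ − T₂⁴ = 1.16×10^11 − 6.00×10^10 = 5.63×10^10 K⁴.
q = 5.67×10⁻⁸ × 5.63×10^10 / 5.513 = 579 W/m².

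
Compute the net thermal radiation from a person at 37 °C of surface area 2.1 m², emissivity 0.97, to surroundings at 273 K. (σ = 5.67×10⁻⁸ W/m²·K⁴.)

Convert: 37 °C = 310 K.
Q = εσA(T⁴ − T_s⁴). T⁴ − T_s⁴ = (310)⁴ − (273)⁴ = 9.24×10^9 − 5.55×10^9 = 3.68×10^9 K⁴.
Q = 0.97 × 5.67×10⁻⁸ × 2.10 × 3.68×10^9 = 425 W.

Q ≈ 425 W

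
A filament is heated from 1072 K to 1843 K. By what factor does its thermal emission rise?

ratio ≈ 8.74

P ∝ T⁴, so the ratio is (1843/1072)⁴ = (1.719)⁴ = 8.74.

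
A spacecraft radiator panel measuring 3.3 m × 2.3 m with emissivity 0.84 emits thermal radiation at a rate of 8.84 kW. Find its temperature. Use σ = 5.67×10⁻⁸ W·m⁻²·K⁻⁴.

A = 3.3 × 2.3 = 7.59 m².
From P = εσAT⁴, T = (P / εσA)^(1/4) = (8840 / (0.84 × 5.67×10⁻⁸ × 7.59))^(1/4).
T = (2.45×10^10)^(1/4) = 395 K.

T ≈ 395 K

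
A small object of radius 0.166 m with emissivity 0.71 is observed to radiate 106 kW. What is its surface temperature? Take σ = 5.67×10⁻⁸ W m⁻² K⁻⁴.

A = 4πr² = 4π × (0.166)² = 0.346 m².
From P = εσAT⁴, T = (P / εσA)^(1/4) = (1.06×10^5 / (0.71 × 5.67×10⁻⁸ × 0.346))^(1/4).
T = (7.60×10^12)^(1/4) = 1660 K.

T ≈ 1660 K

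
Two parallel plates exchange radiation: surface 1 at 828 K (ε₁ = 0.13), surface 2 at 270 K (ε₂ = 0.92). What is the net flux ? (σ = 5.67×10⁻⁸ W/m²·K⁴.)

For two large parallel gray plates, q = σ(T₁⁴ − T₂⁴) / (1/ε₁ + 1/ε₂ − 1).
1/ε₁ + 1/ε₂ − 1 = 1/0.13 + 1/0.92 − 1 = 7.779.
T₁⁴ − T₂⁴ = 4.70×10^11 − 5.31×10^9 = 4.65×10^11 K⁴.
q = 5.67×10⁻⁸ × 4.65×10^11 / 7.779 = 3390 W/m².

q ≈ 3390 W/m²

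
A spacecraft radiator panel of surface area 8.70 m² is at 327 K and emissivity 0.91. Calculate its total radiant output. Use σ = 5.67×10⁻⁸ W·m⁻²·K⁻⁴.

P = εσAT⁴ = 0.91 × 5.67×10⁻⁸ × 8.70 × (327)⁴ = 0.91 × 5.67×10⁻⁸ × 8.70 × 1.14×10^10.
P = 5130 W.

P ≈ 5130 W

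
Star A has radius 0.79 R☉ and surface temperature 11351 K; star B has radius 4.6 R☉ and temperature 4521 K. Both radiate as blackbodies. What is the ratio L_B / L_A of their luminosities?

L = 4πR²σT⁴ ∝ R²T⁴, so L_B/L_A = (4.6/0.79)² × (4521/11351)⁴ = 33.9 × 0.0252 = 0.853.

L_B/L_A ≈ 0.853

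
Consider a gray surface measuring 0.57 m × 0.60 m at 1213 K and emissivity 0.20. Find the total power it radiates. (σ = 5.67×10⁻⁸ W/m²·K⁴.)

P ≈ 8400 W

A = 0.57 × 0.60 = 0.342 m².
P = εσAT⁴ = 0.20 × 5.67×10⁻⁸ × 0.342 × (1213)⁴ = 0.20 × 5.67×10⁻⁸ × 0.342 × 2.16×10^12.
P = 8400 W.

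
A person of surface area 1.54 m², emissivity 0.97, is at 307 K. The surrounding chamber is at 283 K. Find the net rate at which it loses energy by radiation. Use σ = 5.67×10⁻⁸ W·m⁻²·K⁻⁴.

Q = εσA(T⁴ − T_s⁴). T⁴ − T_s⁴ = (307)⁴ − (283)⁴ = 8.88×10^9 − 6.41×10^9 = 2.47×10^9 K⁴.
Q = 0.97 × 5.67×10⁻⁸ × 1.54 × 2.47×10^9 = 209 W.

Q ≈ 209 W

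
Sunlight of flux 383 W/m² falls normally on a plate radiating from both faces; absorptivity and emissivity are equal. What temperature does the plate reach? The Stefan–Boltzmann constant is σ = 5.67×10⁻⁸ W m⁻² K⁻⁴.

Absorbed flux αS = emitted flux 2εσT⁴ per unit area; with α = ε this gives T = (S/2σ)^(1/4).
T = (383 / (2 × 5.67×10⁻⁸))^(1/4) = (3.38×10^9)^(1/4).
T = 241 K.

T ≈ 241 K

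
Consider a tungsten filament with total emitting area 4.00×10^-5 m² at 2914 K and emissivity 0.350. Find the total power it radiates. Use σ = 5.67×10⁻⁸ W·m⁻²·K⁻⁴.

P ≈ 57.2 W

P = εσAT⁴ = 0.350 × 5.67×10⁻⁸ × 4.00×10^-5 × (2914)⁴ = 0.350 × 5.67×10⁻⁸ × 4.00×10^-5 × 7.21×10^13.
P = 57.2 W.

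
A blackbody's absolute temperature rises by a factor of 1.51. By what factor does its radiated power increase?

factor ≈ 5.20

P ∝ T⁴, so the power scales as (1.51)⁴ = 5.20.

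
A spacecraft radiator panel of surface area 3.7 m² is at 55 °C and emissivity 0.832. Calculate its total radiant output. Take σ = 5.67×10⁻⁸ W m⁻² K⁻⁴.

P ≈ 2020 W

55 °C = 328 K.
Stefan–Boltzmann: P = εσAT⁴ = 0.832 × 5.67×10⁻⁸ × 3.70 × (328)⁴ = 0.832 × 5.67×10⁻⁸ × 3.70 × 1.16×10^10.
P = 2020 W.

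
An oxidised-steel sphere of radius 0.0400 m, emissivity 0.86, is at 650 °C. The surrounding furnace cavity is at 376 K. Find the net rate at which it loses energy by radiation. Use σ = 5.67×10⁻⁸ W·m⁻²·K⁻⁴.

Q ≈ 692 W

A = 4πr² = 4π × (0.0400)² = 0.0201 m².
Convert: 650 °C = 923 K.
Q = εσA(T⁴ − T_s⁴). T⁴ − T_s⁴ = (923)⁴ − (376)⁴ = 7.26×10^11 − 2.00×10^10 = 7.06×10^11 K⁴.
Q = 0.86 × 5.67×10⁻⁸ × 0.0201 × 7.06×10^11 = 692 W.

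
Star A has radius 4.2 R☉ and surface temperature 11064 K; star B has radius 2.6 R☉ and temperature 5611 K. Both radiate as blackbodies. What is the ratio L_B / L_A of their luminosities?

L = 4πR²σT⁴ ∝ R²T⁴, so L_B/L_A = (2.6/4.2)² × (5611/11064)⁴ = 0.383 × 0.0661 = 0.0253.

L_B/L_A ≈ 0.0253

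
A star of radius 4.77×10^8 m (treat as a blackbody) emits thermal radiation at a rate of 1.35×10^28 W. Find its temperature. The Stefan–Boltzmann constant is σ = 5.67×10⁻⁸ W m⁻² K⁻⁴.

A = 4πr² = 4π × (4.77×10^8)² = 2.86×10^18 m².
From P = σAT⁴, T = (P / σA)^(1/4) = (1.35×10^28 / (5.67×10⁻⁸ × 2.86×10^18))^(1/4).
T = (8.33×10^16)^(1/4) = 17000 K.

T ≈ 17000 K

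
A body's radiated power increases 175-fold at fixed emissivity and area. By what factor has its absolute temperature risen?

factor ≈ 3.64

P ∝ T⁴ ⇒ T ∝ P^(1/4), so T scales by (175)^(1/4) = 3.64.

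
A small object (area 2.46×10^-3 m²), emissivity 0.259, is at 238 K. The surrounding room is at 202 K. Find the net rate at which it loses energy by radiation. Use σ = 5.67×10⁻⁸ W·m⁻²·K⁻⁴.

Q = εσA(T⁴ − T_s⁴). T⁴ − T_s⁴ = (238)⁴ − (202)⁴ = 3.21×10^9 − 1.66×10^9 = 1.54×10^9 K⁴.
Q = 0.259 × 5.67×10⁻⁸ × 2.46×10^-3 × 1.54×10^9 = 0.0558 W.

Q ≈ 0.0558 W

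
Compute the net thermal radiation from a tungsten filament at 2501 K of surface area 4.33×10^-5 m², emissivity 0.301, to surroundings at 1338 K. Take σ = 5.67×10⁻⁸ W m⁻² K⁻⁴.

Q = εσA(T⁴ − T_s⁴). T⁴ − T_s⁴ = (2501)⁴ − (1338)⁴ = 3.91×10^13 − 3.20×10^12 = 3.59×10^13 K⁴.
Q = 0.301 × 5.67×10⁻⁸ × 4.33×10^-5 × 3.59×10^13 = 26.5 W.

Q ≈ 26.5 W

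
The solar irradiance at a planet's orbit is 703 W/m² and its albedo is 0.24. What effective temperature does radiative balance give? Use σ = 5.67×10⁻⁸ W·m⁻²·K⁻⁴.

T ≈ 220 K

Power absorbed = (1−a)S·πR²; power emitted = 4πR²σT⁴. Equating and cancelling πR²:
T = ((1−a)S / 4σ)^(1/4) = (534 / (4 × 5.67×10⁻⁸))^(1/4) = (2.36×10^9)^(1/4).
T = 220 K.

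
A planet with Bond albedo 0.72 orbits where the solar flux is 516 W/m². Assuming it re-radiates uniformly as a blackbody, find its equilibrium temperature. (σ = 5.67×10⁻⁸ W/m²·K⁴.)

Power absorbed = (1−a)S·πR²; power emitted = 4πR²σT⁴. Equating and cancelling πR²:
T = ((1−a)S / 4σ)^(1/4) = (144 / (4 × 5.67×10⁻⁸))^(1/4) = (6.37×10^8)^(1/4).
T = 159 K.

T ≈ 159 K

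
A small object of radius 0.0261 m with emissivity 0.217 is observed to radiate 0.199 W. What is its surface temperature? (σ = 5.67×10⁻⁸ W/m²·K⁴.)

T ≈ 208 K

A = 4πr² = 4π × (0.0261)² = 8.56×10^-3 m².
From P = εσAT⁴, T = (P / εσA)^(1/4) = (0.199 / (0.217 × 5.67×10⁻⁸ × 8.56×10^-3))^(1/4).
T = (1.89×10^9)^(1/4) = 208 K.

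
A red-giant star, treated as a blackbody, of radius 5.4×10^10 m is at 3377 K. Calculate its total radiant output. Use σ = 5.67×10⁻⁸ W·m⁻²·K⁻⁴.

P ≈ 2.70×10^29 W

A = 4πr² = 4π × (5.4×10^10)² = 3.66×10^22 m².
P = σAT⁴ = 5.67×10⁻⁸ × 3.66×10^22 × (3377)⁴ = 5.67×10⁻⁸ × 3.66×10^22 × 1.30×10^14.
P = 2.70×10^29 W.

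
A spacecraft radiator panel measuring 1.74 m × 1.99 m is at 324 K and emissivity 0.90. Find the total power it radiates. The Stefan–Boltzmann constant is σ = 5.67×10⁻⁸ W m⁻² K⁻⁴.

P ≈ 1950 W

A = 1.74 × 1.99 = 3.46 m².
P = εσAT⁴ = 0.90 × 5.67×10⁻⁸ × 3.46 × (324)⁴ = 0.90 × 5.67×10⁻⁸ × 3.46 × 1.10×10^10.
P = 1950 W.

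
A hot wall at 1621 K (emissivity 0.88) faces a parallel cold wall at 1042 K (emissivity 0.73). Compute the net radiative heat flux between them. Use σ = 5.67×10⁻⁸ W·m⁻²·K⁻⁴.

q ≈ 2.16×10^5 W/m²

For two large parallel gray plates, q = σ(T₁⁴ − T₂⁴) / (1/ε₁ + 1/ε₂ − 1).
1/ε₁ + 1/ε₂ − 1 = 1/0.88 + 1/0.73 − 1 = 1.506.
T₁⁴ − T₂⁴ = 6.90×10^12 − 1.18×10^12 = 5.73×10^12 K⁴.
q = 5.67×10⁻⁸ × 5.73×10^12 / 1.506 = 2.16×10^5 W/m².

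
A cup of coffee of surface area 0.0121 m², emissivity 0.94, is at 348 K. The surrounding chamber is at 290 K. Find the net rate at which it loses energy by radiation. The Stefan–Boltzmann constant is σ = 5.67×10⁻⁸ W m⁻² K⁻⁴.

Q ≈ 4.90 W

Q = εσA(T⁴ − T_s⁴). T⁴ − T_s⁴ = (348)⁴ − (290)⁴ = 1.47×10^10 − 7.07×10^9 = 7.59×10^9 K⁴.
Q = 0.94 × 5.67×10⁻⁸ × 0.0121 × 7.59×10^9 = 4.90 W.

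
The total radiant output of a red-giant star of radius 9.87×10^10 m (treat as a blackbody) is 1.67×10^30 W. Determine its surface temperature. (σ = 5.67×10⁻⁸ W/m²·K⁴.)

A = 4πr² = 4π × (9.87×10^10)² = 1.22×10^23 m².
From P = σAT⁴, T = (P / σA)^(1/4) = (1.67×10^30 / (5.67×10⁻⁸ × 1.22×10^23))^(1/4).
T = (2.41×10^14)^(1/4) = 3940 K.

T ≈ 3940 K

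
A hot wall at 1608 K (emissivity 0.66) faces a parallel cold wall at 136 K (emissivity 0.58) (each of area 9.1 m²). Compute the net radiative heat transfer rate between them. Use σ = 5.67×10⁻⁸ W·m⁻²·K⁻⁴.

For two large parallel gray plates, q = σ(T₁⁴ − T₂⁴) / (1/ε₁ + 1/ε₂ − 1).
1/ε₁ + 1/ε₂ − 1 = 1/0.66 + 1/0.58 − 1 = 2.239.
T₁⁴ − T₂⁴ = 6.69×10^12 − 3.42×10^8 = 6.69×10^12 K⁴.
q = 5.67×10⁻⁸ × 6.69×10^12 / 2.239 = 1.69×10^5 W/m².
Q = q·A = 1.69×10^5 × 9.1 = 1.54×10^6 W.

Q ≈ 1.54×10^6 W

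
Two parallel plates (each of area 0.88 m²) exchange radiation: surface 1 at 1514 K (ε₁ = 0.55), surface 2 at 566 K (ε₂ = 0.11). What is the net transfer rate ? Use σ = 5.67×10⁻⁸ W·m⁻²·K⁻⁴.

Q ≈ 25900 W

For two large parallel gray plates, q = σ(T₁⁴ − T₂⁴) / (1/ε₁ + 1/ε₂ − 1).
1/ε₁ + 1/ε₂ − 1 = 1/0.55 + 1/0.11 − 1 = 9.909.
T₁⁴ − T₂⁴ = 5.25×10^12 − 1.03×10^11 = 5.15×10^12 K⁴.
q = 5.67×10⁻⁸ × 5.15×10^12 / 9.909 = 29500 W/m².
Q = q·A = 29500 × 0.88 = 25900 W.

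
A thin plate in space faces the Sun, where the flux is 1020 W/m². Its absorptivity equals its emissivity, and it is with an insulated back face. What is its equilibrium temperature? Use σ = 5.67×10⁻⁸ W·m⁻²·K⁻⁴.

T ≈ 366 K

Absorbed flux αS = emitted flux εσT⁴ (one radiating face); with α = ε, T = (S/σ)^(1/4).
T = (1020 / 5.67×10⁻⁸)^(1/4) = (1.80×10^10)^(1/4).
T = 366 K.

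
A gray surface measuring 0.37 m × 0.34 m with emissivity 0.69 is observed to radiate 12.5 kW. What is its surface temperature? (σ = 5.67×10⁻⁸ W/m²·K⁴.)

T ≈ 1260 K

A = 0.37 × 0.34 = 0.126 m².
From P = εσAT⁴, T = (P / εσA)^(1/4) = (12500 / (0.69 × 5.67×10⁻⁸ × 0.126))^(1/4).
T = (2.54×10^12)^(1/4) = 1260 K.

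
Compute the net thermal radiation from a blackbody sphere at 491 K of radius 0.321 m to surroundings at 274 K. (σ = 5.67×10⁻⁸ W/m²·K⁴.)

Q ≈ 3850 W

A = 4πr² = 4π × (0.321)² = 1.29 m².
Q = σA(T⁴ − T_s⁴). T⁴ − T_s⁴ = (491)⁴ − (274)⁴ = 5.81×10^10 − 5.64×10^9 = 5.25×10^10 K⁴.
Q = 5.67×10⁻⁸ × 1.29 × 5.25×10^10 = 3850 W.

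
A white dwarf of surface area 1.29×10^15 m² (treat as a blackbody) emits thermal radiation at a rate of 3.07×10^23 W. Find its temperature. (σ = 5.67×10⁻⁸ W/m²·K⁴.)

T ≈ 8050 K

From P = σAT⁴, T = (P / σA)^(1/4) = (3.07×10^23 / (5.67×10⁻⁸ × 1.29×10^15))^(1/4).
T = (4.20×10^15)^(1/4) = 8050 K.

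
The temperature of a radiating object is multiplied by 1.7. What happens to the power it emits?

factor ≈ 8.35

P ∝ T⁴, so the power scales as (1.7)⁴ = 8.35.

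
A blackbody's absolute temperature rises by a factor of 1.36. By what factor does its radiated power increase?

factor ≈ 3.42

P ∝ T⁴, so the power scales as (1.36)⁴ = 3.42.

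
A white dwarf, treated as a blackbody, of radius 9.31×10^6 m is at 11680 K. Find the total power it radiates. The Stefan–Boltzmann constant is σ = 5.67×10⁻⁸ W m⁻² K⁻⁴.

P ≈ 1.15×10^24 W

A = 4πr² = 4π × (9.31×10^6)² = 1.09×10^15 m².
P = σAT⁴ = 5.67×10⁻⁸ × 1.09×10^15 × (11680)⁴ = 5.67×10⁻⁸ × 1.09×10^15 × 1.86×10^16.
P = 1.15×10^24 W.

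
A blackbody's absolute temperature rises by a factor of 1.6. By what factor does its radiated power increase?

factor ≈ 6.55

P ∝ T⁴, so the power scales as (1.6)⁴ = 6.55.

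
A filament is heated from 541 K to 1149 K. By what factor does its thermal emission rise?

P ∝ T⁴, so the ratio is (1149/541)⁴ = (2.124)⁴ = 20.3.

ratio ≈ 20.3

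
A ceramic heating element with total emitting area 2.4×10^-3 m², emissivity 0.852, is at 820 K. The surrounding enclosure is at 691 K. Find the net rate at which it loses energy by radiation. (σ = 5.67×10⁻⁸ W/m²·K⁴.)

Q ≈ 26.0 W

Q = εσA(T⁴ − T_s⁴). T⁴ − T_s⁴ = (820)⁴ − (691)⁴ = 4.52×10^11 − 2.28×10^11 = 2.24×10^11 K⁴.
Q = 0.852 × 5.67×10⁻⁸ × 2.40×10^-3 × 2.24×10^11 = 26.0 W.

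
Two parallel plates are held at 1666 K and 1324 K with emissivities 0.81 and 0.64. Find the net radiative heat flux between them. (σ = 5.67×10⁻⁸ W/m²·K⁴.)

q ≈ 1.46×10^5 W/m²

For two large parallel gray plates, q = σ(T₁⁴ − T₂⁴) / (1/ε₁ + 1/ε₂ − 1).
1/ε₁ + 1/ε₂ − 1 = 1/0.81 + 1/0.64 − 1 = 1.797.
T₁⁴ − T₂⁴ = 7.70×10^12 − 3.07×10^12 = 4.63×10^12 K⁴.
q = 5.67×10⁻⁸ × 4.63×10^12 / 1.797 = 1.46×10^5 W/m².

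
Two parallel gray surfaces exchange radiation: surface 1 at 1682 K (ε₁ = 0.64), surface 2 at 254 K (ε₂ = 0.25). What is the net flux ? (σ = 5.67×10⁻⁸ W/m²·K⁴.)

q ≈ 99400 W/m²

For two large parallel gray plates, q = σ(T₁⁴ − T₂⁴) / (1/ε₁ + 1/ε₂ − 1).
1/ε₁ + 1/ε₂ − 1 = 1/0.64 + 1/0.25 − 1 = 4.562.
T₁⁴ − T₂⁴ = 8.00×10^12 − 4.16×10^9 = 8.00×10^12 K⁴.
q = 5.67×10⁻⁸ × 8.00×10^12 / 4.562 = 99400 W/m².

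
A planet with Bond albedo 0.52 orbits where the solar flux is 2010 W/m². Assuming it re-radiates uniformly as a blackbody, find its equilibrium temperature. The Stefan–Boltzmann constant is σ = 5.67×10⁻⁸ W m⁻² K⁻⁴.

Power absorbed = (1−a)S·πR²; power emitted = 4πR²σT⁴. Equating and cancelling πR²:
T = ((1−a)S / 4σ)^(1/4) = (965 / (4 × 5.67×10⁻⁸))^(1/4) = (4.25×10^9)^(1/4).
T = 255 K.

T ≈ 255 K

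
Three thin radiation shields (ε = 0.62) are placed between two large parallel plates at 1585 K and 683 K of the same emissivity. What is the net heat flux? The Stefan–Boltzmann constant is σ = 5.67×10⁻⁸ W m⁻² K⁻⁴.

q ≈ 38800 W/m²

Each of the 4 gaps contributes resistance (2/ε − 1) = 2/0.62 − 1 = 2.226; total = 8.903.
q = σ(T₁⁴ − T₂⁴) / 8.903 = 5.67×10⁻⁸ × 6.09×10^12 / 8.903 = 38800 W/m².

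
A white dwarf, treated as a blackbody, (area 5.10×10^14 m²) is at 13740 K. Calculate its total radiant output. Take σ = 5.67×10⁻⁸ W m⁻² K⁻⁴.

P ≈ 1.03×10^24 W

P = σAT⁴ = 5.67×10⁻⁸ × 5.10×10^14 × (13740)⁴ = 5.67×10⁻⁸ × 5.10×10^14 × 3.56×10^16.
P = 1.03×10^24 W.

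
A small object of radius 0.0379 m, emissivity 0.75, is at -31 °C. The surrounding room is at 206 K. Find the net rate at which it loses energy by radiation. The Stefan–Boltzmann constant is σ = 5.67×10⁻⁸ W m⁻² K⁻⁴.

A = 4πr² = 4π × (0.0379)² = 0.0181 m².
Convert: -31 °C = 242 K.
Q = εσA(T⁴ − T_s⁴). T⁴ − T_s⁴ = (242)⁴ − (206)⁴ = 3.43×10^9 − 1.80×10^9 = 1.63×10^9 K⁴.
Q = 0.75 × 5.67×10⁻⁸ × 0.0181 × 1.63×10^9 = 1.25 W.

Q ≈ 1.25 W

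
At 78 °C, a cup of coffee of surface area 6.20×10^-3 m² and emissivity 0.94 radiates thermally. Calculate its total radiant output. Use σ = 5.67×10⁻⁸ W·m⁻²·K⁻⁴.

78 °C = 351 K.
Stefan–Boltzmann: P = εσAT⁴ = 0.94 × 5.67×10⁻⁸ × 6.20×10^-3 × (351)⁴ = 0.94 × 5.67×10⁻⁸ × 6.20×10^-3 × 1.52×10^10.
P = 5.02 W.

P ≈ 5.02 W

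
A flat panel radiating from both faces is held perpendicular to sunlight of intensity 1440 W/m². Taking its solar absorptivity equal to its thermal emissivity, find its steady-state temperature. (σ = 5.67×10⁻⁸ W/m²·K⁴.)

T ≈ 336 K

Absorbed flux αS = emitted flux 2εσT⁴ per unit area; with α = ε this gives T = (S/2σ)^(1/4).
T = (1440 / (2 × 5.67×10⁻⁸))^(1/4) = (1.27×10^10)^(1/4).
T = 336 K.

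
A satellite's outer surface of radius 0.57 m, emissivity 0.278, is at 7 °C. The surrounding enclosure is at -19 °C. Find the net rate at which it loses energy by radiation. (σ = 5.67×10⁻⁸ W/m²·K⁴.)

Q ≈ 128 W

A = 4πr² = 4π × (0.57)² = 4.08 m².
Convert: 7 °C = 280 K; -19 °C = 254 K.
Q = εσA(T⁴ − T_s⁴). T⁴ − T_s⁴ = (280)⁴ − (254)⁴ = 6.15×10^9 − 4.16×10^9 = 1.98×10^9 K⁴.
Q = 0.278 × 5.67×10⁻⁸ × 4.08 × 1.98×10^9 = 128 W.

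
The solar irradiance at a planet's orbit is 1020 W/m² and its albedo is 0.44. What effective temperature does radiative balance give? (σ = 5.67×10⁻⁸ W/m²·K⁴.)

Power absorbed = (1−a)S·πR²; power emitted = 4πR²σT⁴. Equating and cancelling πR²:
T = ((1−a)S / 4σ)^(1/4) = (571 / (4 × 5.67×10⁻⁸))^(1/4) = (2.52×10^9)^(1/4).
T = 224 K.

T ≈ 224 K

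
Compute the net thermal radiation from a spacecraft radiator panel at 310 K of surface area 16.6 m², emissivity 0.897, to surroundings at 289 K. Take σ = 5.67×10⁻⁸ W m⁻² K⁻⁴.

Q = εσA(T⁴ − T_s⁴). T⁴ − T_s⁴ = (310)⁴ − (289)⁴ = 9.24×10^9 − 6.98×10^9 = 2.26×10^9 K⁴.
Q = 0.897 × 5.67×10⁻⁸ × 16.6 × 2.26×10^9 = 1910 W.

Q ≈ 1910 W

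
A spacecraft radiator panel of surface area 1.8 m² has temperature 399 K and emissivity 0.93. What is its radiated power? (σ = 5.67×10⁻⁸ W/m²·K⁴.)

Stefan–Boltzmann: P = εσAT⁴ = 0.93 × 5.67×10⁻⁸ × 1.80 × (399)⁴ = 0.93 × 5.67×10⁻⁸ × 1.80 × 2.53×10^10.
P = 2410 W.

P ≈ 2410 W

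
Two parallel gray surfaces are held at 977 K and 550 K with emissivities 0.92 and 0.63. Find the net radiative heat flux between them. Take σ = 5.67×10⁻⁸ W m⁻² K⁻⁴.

For two large parallel gray plates, q = σ(T₁⁴ − T₂⁴) / (1/ε₁ + 1/ε₂ − 1).
1/ε₁ + 1/ε₂ − 1 = 1/0.92 + 1/0.63 − 1 = 1.674.
T₁⁴ − T₂⁴ = 9.11×10^11 − 9.15×10^10 = 8.20×10^11 K⁴.
q = 5.67×10⁻⁸ × 8.20×10^11 / 1.674 = 27800 W/m².

q ≈ 27800 W/m²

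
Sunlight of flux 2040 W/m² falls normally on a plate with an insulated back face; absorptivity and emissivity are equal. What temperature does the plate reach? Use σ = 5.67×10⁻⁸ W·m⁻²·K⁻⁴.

T ≈ 436 K

Absorbed flux αS = emitted flux εσT⁴ (one radiating face); with α = ε, T = (S/σ)^(1/4).
T = (2040 / 5.67×10⁻⁸)^(1/4) = (3.60×10^10)^(1/4).
T = 436 K.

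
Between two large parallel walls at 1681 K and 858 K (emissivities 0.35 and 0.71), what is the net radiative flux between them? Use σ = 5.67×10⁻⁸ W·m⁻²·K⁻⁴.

For two large parallel gray plates, q = σ(T₁⁴ − T₂⁴) / (1/ε₁ + 1/ε₂ − 1).
1/ε₁ + 1/ε₂ − 1 = 1/0.35 + 1/0.71 − 1 = 3.266.
T₁⁴ − T₂⁴ = 7.98×10^12 − 5.42×10^11 = 7.44×10^12 K⁴.
q = 5.67×10⁻⁸ × 7.44×10^12 / 3.266 = 1.29×10^5 W/m².

q ≈ 1.29×10^5 W/m²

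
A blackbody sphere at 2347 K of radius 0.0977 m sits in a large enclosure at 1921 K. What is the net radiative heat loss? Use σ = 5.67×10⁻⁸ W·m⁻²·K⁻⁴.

A = 4πr² = 4π × (0.0977)² = 0.120 m².
Q = σA(T⁴ − T_s⁴). T⁴ − T_s⁴ = (2347)⁴ − (1921)⁴ = 3.03×10^13 − 1.36×10^13 = 1.67×10^13 K⁴.
Q = 5.67×10⁻⁸ × 0.120 × 1.67×10^13 = 1.14×10^5 W.

Q ≈ 1.14×10^5 W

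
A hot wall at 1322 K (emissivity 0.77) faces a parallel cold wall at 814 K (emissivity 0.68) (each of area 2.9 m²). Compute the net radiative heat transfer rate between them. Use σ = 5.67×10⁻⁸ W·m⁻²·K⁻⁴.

For two large parallel gray plates, q = σ(T₁⁴ − T₂⁴) / (1/ε₁ + 1/ε₂ − 1).
1/ε₁ + 1/ε₂ − 1 = 1/0.77 + 1/0.68 − 1 = 1.769.
T₁⁴ − T₂⁴ = 3.05×10^12 − 4.39×10^11 = 2.62×10^12 K⁴.
q = 5.67×10⁻⁸ × 2.62×10^12 / 1.769 = 83800 W/m².
Q = q·A = 83800 × 2.9 = 2.43×10^5 W.

Q ≈ 2.43×10^5 W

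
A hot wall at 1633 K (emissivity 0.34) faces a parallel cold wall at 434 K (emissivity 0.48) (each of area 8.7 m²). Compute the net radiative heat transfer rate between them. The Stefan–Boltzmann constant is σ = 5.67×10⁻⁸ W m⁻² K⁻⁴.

Q ≈ 8.67×10^5 W

For two large parallel gray plates, q = σ(T₁⁴ − T₂⁴) / (1/ε₁ + 1/ε₂ − 1).
1/ε₁ + 1/ε₂ − 1 = 1/0.34 + 1/0.48 − 1 = 4.025.
T₁⁴ − T₂⁴ = 7.11×10^12 − 3.55×10^10 = 7.08×10^12 K⁴.
q = 5.67×10⁻⁸ × 7.08×10^12 / 4.025 = 99700 W/m².
Q = q·A = 99700 × 8.7 = 8.67×10^5 W.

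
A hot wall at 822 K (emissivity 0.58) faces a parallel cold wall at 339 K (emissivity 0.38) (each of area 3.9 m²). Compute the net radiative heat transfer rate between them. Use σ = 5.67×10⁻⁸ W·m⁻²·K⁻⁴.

For two large parallel gray plates, q = σ(T₁⁴ − T₂⁴) / (1/ε₁ + 1/ε₂ − 1).
1/ε₁ + 1/ε₂ − 1 = 1/0.58 + 1/0.38 − 1 = 3.356.
T₁⁴ − T₂⁴ = 4.57×10^11 − 1.32×10^10 = 4.43×10^11 K⁴.
q = 5.67×10⁻⁸ × 4.43×10^11 / 3.356 = 7490 W/m².
Q = q·A = 7490 × 3.9 = 29200 W.

Q ≈ 29200 W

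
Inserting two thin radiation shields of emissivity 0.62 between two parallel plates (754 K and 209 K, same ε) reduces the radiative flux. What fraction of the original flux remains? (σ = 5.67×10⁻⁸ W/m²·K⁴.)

ratio ≈ 0.333

With N identical shields there are N+1 = 3 gaps in series, each with the same radiative resistance, so the flux falls to 1/(N+1) of its unshielded value.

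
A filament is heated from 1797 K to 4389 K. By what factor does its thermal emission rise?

P ∝ T⁴, so the ratio is (4389/1797)⁴ = (2.442)⁴ = 35.6.

ratio ≈ 35.6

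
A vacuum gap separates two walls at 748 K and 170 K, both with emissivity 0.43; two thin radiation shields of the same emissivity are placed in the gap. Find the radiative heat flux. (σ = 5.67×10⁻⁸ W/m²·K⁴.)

Each of the 3 gaps contributes resistance (2/ε − 1) = 2/0.43 − 1 = 3.651; total = 10.95.
q = σ(T₁⁴ − T₂⁴) / 10.95 = 5.67×10⁻⁸ × 3.12×10^11 / 10.95 = 1620 W/m².

q ≈ 1620 W/m²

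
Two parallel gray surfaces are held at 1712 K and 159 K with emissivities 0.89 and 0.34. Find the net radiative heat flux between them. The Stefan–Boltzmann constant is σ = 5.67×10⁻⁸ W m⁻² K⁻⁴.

q ≈ 1.59×10^5 W/m²

For two large parallel gray plates, q = σ(T₁⁴ − T₂⁴) / (1/ε₁ + 1/ε₂ − 1).
1/ε₁ + 1/ε₂ − 1 = 1/0.89 + 1/0.34 − 1 = 3.065.
T₁⁴ − T₂⁴ = 8.59×10^12 − 6.39×10^8 = 8.59×10^12 K⁴.
q = 5.67×10⁻⁸ × 8.59×10^12 / 3.065 = 1.59×10^5 W/m².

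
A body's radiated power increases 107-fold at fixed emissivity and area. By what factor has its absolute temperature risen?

factor ≈ 3.22

P ∝ T⁴ ⇒ T ∝ P^(1/4), so T scales by (107)^(1/4) = 3.22.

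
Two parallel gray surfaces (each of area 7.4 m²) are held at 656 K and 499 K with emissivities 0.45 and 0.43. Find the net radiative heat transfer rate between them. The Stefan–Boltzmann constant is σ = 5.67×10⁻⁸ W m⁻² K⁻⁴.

For two large parallel gray plates, q = σ(T₁⁴ − T₂⁴) / (1/ε₁ + 1/ε₂ − 1).
1/ε₁ + 1/ε₂ − 1 = 1/0.45 + 1/0.43 − 1 = 3.548.
T₁⁴ − T₂⁴ = 1.85×10^11 − 6.20×10^10 = 1.23×10^11 K⁴.
q = 5.67×10⁻⁸ × 1.23×10^11 / 3.548 = 1970 W/m².
Q = q·A = 1970 × 7.4 = 14600 W.

Q ≈ 14600 W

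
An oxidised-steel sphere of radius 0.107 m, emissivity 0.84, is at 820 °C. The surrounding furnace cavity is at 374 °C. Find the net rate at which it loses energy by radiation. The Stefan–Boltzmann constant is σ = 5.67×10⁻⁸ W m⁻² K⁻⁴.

A = 4πr² = 4π × (0.107)² = 0.144 m².
Convert: 820 °C = 1093 K; 374 °C = 647 K.
Q = εσA(T⁴ − T_s⁴). T⁴ − T_s⁴ = (1093)⁴ − (647)⁴ = 1.43×10^12 − 1.75×10^11 = 1.25×10^12 K⁴.
Q = 0.84 × 5.67×10⁻⁸ × 0.144 × 1.25×10^12 = 8580 W.

Q ≈ 8580 W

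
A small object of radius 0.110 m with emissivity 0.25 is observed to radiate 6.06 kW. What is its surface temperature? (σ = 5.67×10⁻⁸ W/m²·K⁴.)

A = 4πr² = 4π × (0.110)² = 0.152 m².
From P = εσAT⁴, T = (P / εσA)^(1/4) = (6060 / (0.25 × 5.67×10⁻⁸ × 0.152))^(1/4).
T = (2.81×10^12)^(1/4) = 1290 K.

T ≈ 1290 K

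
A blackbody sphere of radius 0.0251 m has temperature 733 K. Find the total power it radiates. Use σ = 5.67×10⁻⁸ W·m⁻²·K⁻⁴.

P ≈ 130 W

A = 4πr² = 4π × (0.0251)² = 7.92×10^-3 m².
P = σAT⁴ = 5.67×10⁻⁸ × 7.92×10^-3 × (733)⁴ = 5.67×10⁻⁸ × 7.92×10^-3 × 2.89×10^11.
P = 130 W.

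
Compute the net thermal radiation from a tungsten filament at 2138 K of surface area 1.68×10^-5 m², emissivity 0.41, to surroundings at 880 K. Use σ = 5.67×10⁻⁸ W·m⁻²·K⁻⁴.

Q = εσA(T⁴ − T_s⁴). T⁴ − T_s⁴ = (2138)⁴ − (880)⁴ = 2.09×10^13 − 6.00×10^11 = 2.03×10^13 K⁴.
Q = 0.41 × 5.67×10⁻⁸ × 1.68×10^-5 × 2.03×10^13 = 7.93 W.

Q ≈ 7.93 W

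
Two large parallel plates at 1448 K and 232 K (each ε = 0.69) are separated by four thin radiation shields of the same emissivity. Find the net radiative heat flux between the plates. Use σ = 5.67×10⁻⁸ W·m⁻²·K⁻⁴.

Each of the 5 gaps contributes resistance (2/ε − 1) = 2/0.69 − 1 = 1.899; total = 9.493.
q = σ(T₁⁴ − T₂⁴) / 9.493 = 5.67×10⁻⁸ × 4.39×10^12 / 9.493 = 26200 W/m².

q ≈ 26200 W/m²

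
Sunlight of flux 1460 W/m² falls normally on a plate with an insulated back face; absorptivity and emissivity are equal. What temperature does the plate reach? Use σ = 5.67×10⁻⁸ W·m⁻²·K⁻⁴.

Absorbed flux αS = emitted flux εσT⁴ (one radiating face); with α = ε, T = (S/σ)^(1/4).
T = (1460 / 5.67×10⁻⁸)^(1/4) = (2.57×10^10)^(1/4).
T = 401 K.

T ≈ 401 K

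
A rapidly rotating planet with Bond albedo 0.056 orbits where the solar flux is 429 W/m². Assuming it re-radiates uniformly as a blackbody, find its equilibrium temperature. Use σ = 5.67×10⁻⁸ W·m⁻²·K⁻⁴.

T ≈ 206 K

Power absorbed = (1−a)S·πR²; power emitted = 4πR²σT⁴. Equating and cancelling πR²:
T = ((1−a)S / 4σ)^(1/4) = (405 / (4 × 5.67×10⁻⁸))^(1/4) = (1.79×10^9)^(1/4).
T = 206 K.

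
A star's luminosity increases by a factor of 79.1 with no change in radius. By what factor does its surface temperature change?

factor ≈ 2.98

P ∝ T⁴ ⇒ T ∝ P^(1/4), so T scales by (79.1)^(1/4) = 2.98.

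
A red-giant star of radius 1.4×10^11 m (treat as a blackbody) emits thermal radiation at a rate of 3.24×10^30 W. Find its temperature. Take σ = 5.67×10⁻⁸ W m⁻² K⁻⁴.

T ≈ 3900 K

A = 4πr² = 4π × (1.4×10^11)² = 2.46×10^23 m².
From P = σAT⁴, T = (P / σA)^(1/4) = (3.24×10^30 / (5.67×10⁻⁸ × 2.46×10^23))^(1/4).
T = (2.32×10^14)^(1/4) = 3900 K.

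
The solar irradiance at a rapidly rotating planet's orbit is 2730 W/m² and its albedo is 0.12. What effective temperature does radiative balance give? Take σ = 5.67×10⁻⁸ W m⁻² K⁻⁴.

T ≈ 321 K

Power absorbed = (1−a)S·πR²; power emitted = 4πR²σT⁴. Equating and cancelling πR²:
T = ((1−a)S / 4σ)^(1/4) = (2400 / (4 × 5.67×10⁻⁸))^(1/4) = (1.06×10^10)^(1/4).
T = 321 K.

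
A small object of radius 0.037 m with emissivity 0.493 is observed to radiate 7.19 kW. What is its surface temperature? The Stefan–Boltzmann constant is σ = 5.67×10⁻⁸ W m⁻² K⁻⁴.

A = 4πr² = 4π × (0.037)² = 0.0172 m².
From P = εσAT⁴, T = (P / εσA)^(1/4) = (7190 / (0.493 × 5.67×10⁻⁸ × 0.0172))^(1/4).
T = (1.50×10^13)^(1/4) = 1970 K.

T ≈ 1970 K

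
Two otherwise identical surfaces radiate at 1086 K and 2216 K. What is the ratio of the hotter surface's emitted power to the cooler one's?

ratio ≈ 17.3

P ∝ T⁴, so the ratio is (2216/1086)⁴ = (2.041)⁴ = 17.3.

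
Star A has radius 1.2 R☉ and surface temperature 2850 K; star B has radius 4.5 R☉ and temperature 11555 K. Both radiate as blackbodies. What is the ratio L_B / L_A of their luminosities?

L = 4πR²σT⁴ ∝ R²T⁴, so L_B/L_A = (4.5/1.2)² × (11555/2850)⁴ = 14.1 × 270 = 3800.

L_B/L_A ≈ 3800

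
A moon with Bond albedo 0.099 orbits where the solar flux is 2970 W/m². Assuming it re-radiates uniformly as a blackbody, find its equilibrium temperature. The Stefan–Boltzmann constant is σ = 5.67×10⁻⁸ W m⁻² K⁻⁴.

T ≈ 330 K

Power absorbed = (1−a)S·πR²; power emitted = 4πR²σT⁴. Equating and cancelling πR²:
T = ((1−a)S / 4σ)^(1/4) = (2680 / (4 × 5.67×10⁻⁸))^(1/4) = (1.18×10^10)^(1/4).
T = 330 K.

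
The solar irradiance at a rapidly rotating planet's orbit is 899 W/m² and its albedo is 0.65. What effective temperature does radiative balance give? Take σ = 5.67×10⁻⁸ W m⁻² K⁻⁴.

Power absorbed = (1−a)S·πR²; power emitted = 4πR²σT⁴. Equating and cancelling πR²:
T = ((1−a)S / 4σ)^(1/4) = (315 / (4 × 5.67×10⁻⁸))^(1/4) = (1.39×10^9)^(1/4).
T = 193 K.

T ≈ 193 K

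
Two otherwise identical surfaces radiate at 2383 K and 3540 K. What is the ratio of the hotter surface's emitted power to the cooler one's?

ratio ≈ 4.87

P ∝ T⁴, so the ratio is (3540/2383)⁴ = (1.486)⁴ = 4.87.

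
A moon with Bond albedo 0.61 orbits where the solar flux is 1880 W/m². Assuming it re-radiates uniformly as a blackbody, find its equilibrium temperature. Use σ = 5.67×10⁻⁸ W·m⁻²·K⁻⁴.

T ≈ 238 K

Power absorbed = (1−a)S·πR²; power emitted = 4πR²σT⁴. Equating and cancelling πR²:
T = ((1−a)S / 4σ)^(1/4) = (733 / (4 × 5.67×10⁻⁸))^(1/4) = (3.23×10^9)^(1/4).
T = 238 K.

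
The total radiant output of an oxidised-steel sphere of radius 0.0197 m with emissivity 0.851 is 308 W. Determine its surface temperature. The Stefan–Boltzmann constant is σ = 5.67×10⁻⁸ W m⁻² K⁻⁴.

T ≈ 1070 K

A = 4πr² = 4π × (0.0197)² = 4.88×10^-3 m².
From P = εσAT⁴, T = (P / εσA)^(1/4) = (308 / (0.851 × 5.67×10⁻⁸ × 4.88×10^-3))^(1/4).
T = (1.31×10^12)^(1/4) = 1070 K.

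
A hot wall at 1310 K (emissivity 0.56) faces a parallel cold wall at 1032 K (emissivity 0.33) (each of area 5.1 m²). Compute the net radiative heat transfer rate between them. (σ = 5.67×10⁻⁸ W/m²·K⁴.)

Q ≈ 1.37×10^5 W

For two large parallel gray plates, q = σ(T₁⁴ − T₂⁴) / (1/ε₁ + 1/ε₂ − 1).
1/ε₁ + 1/ε₂ − 1 = 1/0.56 + 1/0.33 − 1 = 3.816.
T₁⁴ − T₂⁴ = 2.94×10^12 − 1.13×10^12 = 1.81×10^12 K⁴.
q = 5.67×10⁻⁸ × 1.81×10^12 / 3.816 = 26900 W/m².
Q = q·A = 26900 × 5.1 = 1.37×10^5 W.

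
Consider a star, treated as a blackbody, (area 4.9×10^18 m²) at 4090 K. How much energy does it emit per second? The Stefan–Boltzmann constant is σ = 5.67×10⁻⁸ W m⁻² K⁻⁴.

P = σAT⁴ = 5.67×10⁻⁸ × 4.90×10^18 × (4090)⁴ = 5.67×10⁻⁸ × 4.90×10^18 × 2.80×10^14.
P = 7.77×10^25 W.

P ≈ 7.77×10^25 W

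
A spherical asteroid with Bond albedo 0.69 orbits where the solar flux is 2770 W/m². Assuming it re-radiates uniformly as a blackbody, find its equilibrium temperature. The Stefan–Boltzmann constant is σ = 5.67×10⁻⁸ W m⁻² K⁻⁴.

T ≈ 248 K

Power absorbed = (1−a)S·πR²; power emitted = 4πR²σT⁴. Equating and cancelling πR²:
T = ((1−a)S / 4σ)^(1/4) = (859 / (4 × 5.67×10⁻⁸))^(1/4) = (3.79×10^9)^(1/4).
T = 248 K.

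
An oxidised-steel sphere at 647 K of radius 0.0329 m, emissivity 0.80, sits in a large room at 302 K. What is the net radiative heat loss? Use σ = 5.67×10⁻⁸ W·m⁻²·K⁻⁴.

Q ≈ 103 W

A = 4πr² = 4π × (0.0329)² = 0.0136 m².
Q = εσA(T⁴ − T_s⁴). T⁴ − T_s⁴ = (647)⁴ − (302)⁴ = 1.75×10^11 − 8.32×10^9 = 1.67×10^11 K⁴.
Q = 0.80 × 5.67×10⁻⁸ × 0.0136 × 1.67×10^11 = 103 W.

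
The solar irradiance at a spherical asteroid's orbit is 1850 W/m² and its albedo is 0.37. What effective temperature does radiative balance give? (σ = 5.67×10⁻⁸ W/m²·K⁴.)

T ≈ 268 K

Power absorbed = (1−a)S·πR²; power emitted = 4πR²σT⁴. Equating and cancelling πR²:
T = ((1−a)S / 4σ)^(1/4) = (1170 / (4 × 5.67×10⁻⁸))^(1/4) = (5.14×10^9)^(1/4).
T = 268 K.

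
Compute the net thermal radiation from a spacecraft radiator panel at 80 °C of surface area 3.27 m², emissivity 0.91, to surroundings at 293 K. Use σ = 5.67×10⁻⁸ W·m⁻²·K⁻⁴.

Q ≈ 1380 W

Convert: 80 °C = 353 K.
Q = εσA(T⁴ − T_s⁴). T⁴ − T_s⁴ = (353)⁴ − (293)⁴ = 1.55×10^10 − 7.37×10^9 = 8.16×10^9 K⁴.
Q = 0.91 × 5.67×10⁻⁸ × 3.27 × 8.16×10^9 = 1380 W.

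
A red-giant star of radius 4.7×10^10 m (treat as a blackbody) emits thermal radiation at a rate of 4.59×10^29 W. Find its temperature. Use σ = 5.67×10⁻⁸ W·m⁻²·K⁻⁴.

T ≈ 4130 K

A = 4πr² = 4π × (4.7×10^10)² = 2.78×10^22 m².
From P = σAT⁴, T = (P / σA)^(1/4) = (4.59×10^29 / (5.67×10⁻⁸ × 2.78×10^22))^(1/4).
T = (2.92×10^14)^(1/4) = 4130 K.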